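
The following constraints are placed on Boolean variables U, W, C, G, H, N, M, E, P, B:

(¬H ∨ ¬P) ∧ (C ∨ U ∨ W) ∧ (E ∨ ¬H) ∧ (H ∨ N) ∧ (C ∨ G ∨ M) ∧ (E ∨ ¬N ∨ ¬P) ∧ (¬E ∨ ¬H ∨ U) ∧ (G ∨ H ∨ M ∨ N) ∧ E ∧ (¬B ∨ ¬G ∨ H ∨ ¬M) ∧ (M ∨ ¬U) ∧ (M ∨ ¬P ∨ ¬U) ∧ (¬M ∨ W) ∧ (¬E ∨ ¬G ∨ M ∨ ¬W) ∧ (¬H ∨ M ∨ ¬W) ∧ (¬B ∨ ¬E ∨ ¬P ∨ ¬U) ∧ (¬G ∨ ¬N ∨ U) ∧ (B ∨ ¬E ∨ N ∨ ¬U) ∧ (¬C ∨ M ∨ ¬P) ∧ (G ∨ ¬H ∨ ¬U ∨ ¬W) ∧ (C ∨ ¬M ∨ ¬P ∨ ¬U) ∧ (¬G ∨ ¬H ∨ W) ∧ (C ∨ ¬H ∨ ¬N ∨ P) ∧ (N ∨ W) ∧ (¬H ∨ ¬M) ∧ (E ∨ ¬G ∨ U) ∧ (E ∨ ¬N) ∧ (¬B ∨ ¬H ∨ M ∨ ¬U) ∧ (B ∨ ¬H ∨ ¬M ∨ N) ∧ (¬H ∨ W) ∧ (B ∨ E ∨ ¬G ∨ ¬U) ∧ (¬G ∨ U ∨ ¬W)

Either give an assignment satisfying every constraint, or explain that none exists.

U = True, W = True, C = True, G = True, H = False, N = True, M = True, E = True, P = True, B = False

Unit clause (E) forces E = True.
Set U = True.
  then (M ∨ ¬U) forces M = True.
  then (¬M ∨ W) forces W = True.
  then (¬H ∨ ¬M) forces H = False.
  then (H ∨ N) forces N = True.
Set C = True.
Set G = True.
  then (¬B ∨ ¬G ∨ H ∨ ¬M) forces B = False.
Set P = True.
All clauses satisfied.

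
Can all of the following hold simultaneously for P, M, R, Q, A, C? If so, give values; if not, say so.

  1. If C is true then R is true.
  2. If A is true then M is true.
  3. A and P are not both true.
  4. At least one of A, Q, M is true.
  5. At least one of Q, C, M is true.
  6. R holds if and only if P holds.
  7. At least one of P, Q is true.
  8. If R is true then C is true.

P: True, M: False, R: True, Q: True, A: False, C: True

  (1) C=T ⇒ R: T ✓
  (2) A=F ⇒ M: vacuous ✓
  (3) A=F, P=T — not both ✓
  (4) {A, Q, M}: 1 true — at least one ✓
  (5) {Q, C, M}: 2 true — at least one ✓
  (6) R=T, P=T — same ✓
  (7) {P, Q}: 2 true — at least one ✓
  (8) R=T ⇒ C: T ✓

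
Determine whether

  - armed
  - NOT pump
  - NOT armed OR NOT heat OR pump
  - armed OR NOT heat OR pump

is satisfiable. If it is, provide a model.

Unit clause (armed) forces armed = True.
Unit clause (NOT pump) forces pump = False.
In (NOT armed OR NOT heat OR pump) only NOT heat is left, so heat = False.
All clauses satisfied.

pump=F, heat=F, armed=T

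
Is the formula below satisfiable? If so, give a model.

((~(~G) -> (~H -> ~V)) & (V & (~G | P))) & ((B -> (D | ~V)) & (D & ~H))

G=F; H=F; B=F; V=T; P=F; D=T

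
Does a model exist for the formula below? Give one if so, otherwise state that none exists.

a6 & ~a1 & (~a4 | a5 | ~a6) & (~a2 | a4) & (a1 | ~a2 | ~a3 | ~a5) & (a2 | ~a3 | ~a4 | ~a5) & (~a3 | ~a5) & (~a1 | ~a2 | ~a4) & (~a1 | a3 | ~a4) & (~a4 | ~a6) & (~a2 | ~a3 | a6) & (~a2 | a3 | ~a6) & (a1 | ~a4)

a1: False, a2: False, a3: True, a4: False, a5: False, a6: True

Unit clause (a6) forces a6 = True.
Unit clause (~a1) forces a1 = False.
In (~a4 | ~a6) only ~a4 is left, so a4 = False.
In (~a2 | a4) only ~a2 is left, so a2 = False.
Set a3 = True.
  then (~a3 | ~a5) forces a5 = False.
All clauses satisfied.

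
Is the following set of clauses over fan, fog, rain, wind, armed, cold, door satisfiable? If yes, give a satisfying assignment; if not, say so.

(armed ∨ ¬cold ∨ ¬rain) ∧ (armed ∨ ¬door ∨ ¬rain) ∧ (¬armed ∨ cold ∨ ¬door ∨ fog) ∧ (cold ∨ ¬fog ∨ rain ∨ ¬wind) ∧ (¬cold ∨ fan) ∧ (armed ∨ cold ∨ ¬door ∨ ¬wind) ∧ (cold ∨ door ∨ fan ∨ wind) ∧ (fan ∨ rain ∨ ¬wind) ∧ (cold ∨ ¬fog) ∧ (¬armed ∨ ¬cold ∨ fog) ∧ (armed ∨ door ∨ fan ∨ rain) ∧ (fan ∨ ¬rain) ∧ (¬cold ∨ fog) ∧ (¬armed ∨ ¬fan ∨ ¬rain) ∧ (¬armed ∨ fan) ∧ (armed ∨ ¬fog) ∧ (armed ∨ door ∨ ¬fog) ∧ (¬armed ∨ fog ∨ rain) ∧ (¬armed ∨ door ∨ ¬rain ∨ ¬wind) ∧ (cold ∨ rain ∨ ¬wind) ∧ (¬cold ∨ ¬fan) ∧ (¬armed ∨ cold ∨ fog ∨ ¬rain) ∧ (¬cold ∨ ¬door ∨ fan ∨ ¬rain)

fan = False, fog = False, rain = False, wind = False, armed = False, cold = False, door = True

Set fan = False.
  then (¬cold ∨ fan) forces cold = False.
  then (cold ∨ ¬fog) forces fog = False.
  then (fan ∨ ¬rain) forces rain = False.
  then (¬armed ∨ fan) forces armed = False.
  then (cold ∨ rain ∨ ¬wind) forces wind = False.
  then (cold ∨ door ∨ fan ∨ wind) forces door = True.
All clauses satisfied.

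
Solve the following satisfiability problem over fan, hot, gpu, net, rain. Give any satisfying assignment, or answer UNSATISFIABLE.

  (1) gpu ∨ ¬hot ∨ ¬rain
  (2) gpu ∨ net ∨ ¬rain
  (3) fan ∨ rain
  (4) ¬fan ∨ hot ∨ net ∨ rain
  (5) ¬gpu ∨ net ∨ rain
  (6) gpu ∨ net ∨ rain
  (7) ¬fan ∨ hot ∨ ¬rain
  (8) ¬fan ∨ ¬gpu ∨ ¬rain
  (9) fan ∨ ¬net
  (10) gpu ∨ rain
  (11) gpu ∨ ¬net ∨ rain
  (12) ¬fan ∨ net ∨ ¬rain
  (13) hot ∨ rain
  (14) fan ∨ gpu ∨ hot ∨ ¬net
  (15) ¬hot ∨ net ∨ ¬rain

Set fan = True.
Set hot = True.
Try gpu = False:
  (gpu ∨ ¬hot ∨ ¬rain) forces rain = False.
  clause (gpu ∨ rain) is falsified — backtrack.
So gpu = True.
  then (¬fan ∨ ¬gpu ∨ ¬rain) forces rain = False.
  then (¬gpu ∨ net ∨ rain) forces net = True.
All clauses satisfied.

fan=T; hot=T; gpu=T; net=T; rain=F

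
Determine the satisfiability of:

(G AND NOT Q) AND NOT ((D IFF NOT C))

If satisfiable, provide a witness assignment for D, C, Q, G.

D = False, C = False, Q = False, G = True

  G AND NOT Q = True
    NOT Q = True
  NOT ((D IFF NOT C)) = True
    D IFF NOT C = False
      NOT C = True
Both conjuncts True, so the formula holds.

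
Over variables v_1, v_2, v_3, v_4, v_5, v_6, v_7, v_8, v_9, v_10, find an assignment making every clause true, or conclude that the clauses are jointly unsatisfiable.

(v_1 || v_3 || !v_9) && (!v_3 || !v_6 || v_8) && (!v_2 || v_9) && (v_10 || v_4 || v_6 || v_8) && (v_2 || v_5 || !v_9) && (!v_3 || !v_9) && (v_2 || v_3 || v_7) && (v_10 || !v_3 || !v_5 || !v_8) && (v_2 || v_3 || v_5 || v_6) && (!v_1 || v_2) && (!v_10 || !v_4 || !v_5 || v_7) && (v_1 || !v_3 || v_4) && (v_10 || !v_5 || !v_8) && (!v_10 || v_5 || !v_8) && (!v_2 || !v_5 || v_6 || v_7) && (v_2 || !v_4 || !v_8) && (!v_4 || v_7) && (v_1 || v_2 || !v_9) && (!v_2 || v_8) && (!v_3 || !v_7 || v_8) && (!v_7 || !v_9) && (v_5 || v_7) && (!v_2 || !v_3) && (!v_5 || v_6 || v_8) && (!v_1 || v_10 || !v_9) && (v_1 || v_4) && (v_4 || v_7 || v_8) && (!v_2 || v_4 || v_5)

v_1 = False, v_2 = False, v_3 = False, v_4 = True, v_5 = False, v_6 = True, v_7 = True, v_8 = False, v_9 = False, v_10 = False

Set v_1 = False.
  then (v_1 || v_4) forces v_4 = True.
  then (!v_4 || v_7) forces v_7 = True.
  then (!v_7 || !v_9) forces v_9 = False.
  then (!v_2 || v_9) forces v_2 = False.
  then (v_2 || !v_4 || !v_8) forces v_8 = False.
  then (!v_3 || !v_7 || v_8) forces v_3 = False.
Set v_5 = False.
  then (v_2 || v_3 || v_5 || v_6) forces v_6 = True.
Set v_10 = False.
All clauses satisfied.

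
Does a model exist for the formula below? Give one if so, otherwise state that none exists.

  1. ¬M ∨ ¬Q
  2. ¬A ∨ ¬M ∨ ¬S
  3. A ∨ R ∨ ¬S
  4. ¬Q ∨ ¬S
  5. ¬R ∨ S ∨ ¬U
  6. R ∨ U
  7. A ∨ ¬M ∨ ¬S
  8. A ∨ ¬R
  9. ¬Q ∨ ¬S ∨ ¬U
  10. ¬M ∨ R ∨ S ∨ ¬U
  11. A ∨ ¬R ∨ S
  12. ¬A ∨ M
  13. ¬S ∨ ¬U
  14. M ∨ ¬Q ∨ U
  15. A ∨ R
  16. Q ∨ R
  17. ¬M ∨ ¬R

Case M = True:
  (¬M ∨ ¬Q) forces Q = False.
  (Q ∨ R) forces R = True.
  Clause (¬M ∨ ¬R) is falsified — contradiction.
Case M = False:
  (¬A ∨ M) forces A = False.
  (A ∨ ¬R) forces R = False.
  Clause (A ∨ R) is falsified — contradiction.
Both cases fail, so the formula is unsatisfiable.

Unsatisfiable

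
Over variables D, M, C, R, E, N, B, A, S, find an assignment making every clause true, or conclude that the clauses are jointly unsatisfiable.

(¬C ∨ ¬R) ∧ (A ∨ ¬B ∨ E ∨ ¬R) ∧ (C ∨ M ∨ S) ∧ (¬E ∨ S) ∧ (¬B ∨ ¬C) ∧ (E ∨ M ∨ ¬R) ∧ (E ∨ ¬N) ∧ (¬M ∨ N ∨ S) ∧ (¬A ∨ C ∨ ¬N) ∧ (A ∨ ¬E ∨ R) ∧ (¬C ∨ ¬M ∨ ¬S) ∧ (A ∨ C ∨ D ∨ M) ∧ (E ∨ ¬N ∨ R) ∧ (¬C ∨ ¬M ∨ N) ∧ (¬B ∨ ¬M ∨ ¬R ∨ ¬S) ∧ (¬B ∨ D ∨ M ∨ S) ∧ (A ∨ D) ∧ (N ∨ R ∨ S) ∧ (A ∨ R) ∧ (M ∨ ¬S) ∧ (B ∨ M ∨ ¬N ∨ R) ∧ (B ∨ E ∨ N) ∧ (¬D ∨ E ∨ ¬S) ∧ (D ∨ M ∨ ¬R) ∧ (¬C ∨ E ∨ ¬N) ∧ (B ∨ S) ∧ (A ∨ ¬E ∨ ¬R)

D = False; M = True; C = False; R = False; E = True; N = False; B = True; A = True; S = True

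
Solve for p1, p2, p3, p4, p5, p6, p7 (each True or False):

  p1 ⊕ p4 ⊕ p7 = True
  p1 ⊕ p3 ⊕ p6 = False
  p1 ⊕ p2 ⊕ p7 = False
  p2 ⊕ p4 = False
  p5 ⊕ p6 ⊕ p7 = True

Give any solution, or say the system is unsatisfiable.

No satisfying assignment exists.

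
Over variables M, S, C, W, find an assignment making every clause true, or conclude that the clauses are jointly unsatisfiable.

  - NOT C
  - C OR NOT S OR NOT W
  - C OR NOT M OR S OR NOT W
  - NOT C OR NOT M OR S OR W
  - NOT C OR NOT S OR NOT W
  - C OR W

Unit clause (NOT C) forces C = False.
In (C OR W) only W is left, so W = True.
In (C OR NOT S OR NOT W) only NOT S is left, so S = False.
In (C OR NOT M OR S OR NOT W) only NOT M is left, so M = False.
Check each clause:
  (NOT C): NOT C holds.
  (C OR NOT S OR NOT W): NOT S holds.
  (C OR NOT M OR S OR NOT W): NOT M holds.
  (NOT C OR NOT M OR S OR W): NOT C holds.
  (NOT C OR NOT S OR NOT W): NOT C holds.
  (C OR W): W holds.
All clauses satisfied.

M = False, S = False, C = False, W = True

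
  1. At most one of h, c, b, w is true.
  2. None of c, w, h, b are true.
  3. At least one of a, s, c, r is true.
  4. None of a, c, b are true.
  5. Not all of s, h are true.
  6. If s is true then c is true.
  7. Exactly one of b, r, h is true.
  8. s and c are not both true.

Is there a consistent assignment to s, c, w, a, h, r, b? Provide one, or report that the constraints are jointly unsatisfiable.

s: False, c: False, w: False, a: False, h: False, r: True, b: False

  (1) {h, c, b, w}: 0 true — at most one ✓
  (2) {c, w, h, b}: 0 true — none ✓
  (3) {a, s, c, r}: 1 true — at least one ✓
  (4) {a, c, b}: 0 true — none ✓
  (5) {s, h}: 0/2 true — not all ✓
  (6) s=F ⇒ c: vacuous ✓
  (7) {b, r, h}: 1 true — exactly one ✓
  (8) s=F, c=F — not both ✓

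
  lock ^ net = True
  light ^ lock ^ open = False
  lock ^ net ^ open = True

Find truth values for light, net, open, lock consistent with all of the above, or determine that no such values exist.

light = False, net = True, open = False, lock = False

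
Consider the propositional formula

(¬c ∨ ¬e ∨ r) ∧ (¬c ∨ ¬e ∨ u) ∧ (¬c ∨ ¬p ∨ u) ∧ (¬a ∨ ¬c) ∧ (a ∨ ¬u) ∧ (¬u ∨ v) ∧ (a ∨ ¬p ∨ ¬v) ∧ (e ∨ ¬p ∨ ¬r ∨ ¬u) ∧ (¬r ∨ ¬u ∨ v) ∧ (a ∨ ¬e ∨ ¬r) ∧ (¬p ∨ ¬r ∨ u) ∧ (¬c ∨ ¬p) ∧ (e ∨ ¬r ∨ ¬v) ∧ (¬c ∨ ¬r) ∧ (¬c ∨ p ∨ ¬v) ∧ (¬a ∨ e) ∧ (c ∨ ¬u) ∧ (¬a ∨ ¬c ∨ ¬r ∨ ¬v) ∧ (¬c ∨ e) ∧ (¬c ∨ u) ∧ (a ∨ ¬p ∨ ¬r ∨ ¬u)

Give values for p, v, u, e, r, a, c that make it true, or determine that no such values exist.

Set p = False.
Set v = False.
  then (¬u ∨ v) forces u = False.
  then (¬c ∨ u) forces c = False.
Set e = True.
Set r = True.
  then (a ∨ ¬e ∨ ¬r) forces a = True.
All clauses satisfied.

p=F, v=F, u=F, e=T, r=T, a=T, c=F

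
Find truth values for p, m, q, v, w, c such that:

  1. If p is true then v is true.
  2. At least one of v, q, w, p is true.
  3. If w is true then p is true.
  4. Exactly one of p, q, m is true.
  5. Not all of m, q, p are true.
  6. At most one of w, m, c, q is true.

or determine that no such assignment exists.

p = True, m = False, q = False, v = True, w = True, c = False

  (1) p=T ⇒ v: T ✓
  (2) {v, q, w, p}: 3 true — at least one ✓
  (3) w=T ⇒ p: T ✓
  (4) {p, q, m}: 1 true — exactly one ✓
  (5) {m, q, p}: 1/3 true — not all ✓
  (6) {w, m, c, q}: 1 true — at most one ✓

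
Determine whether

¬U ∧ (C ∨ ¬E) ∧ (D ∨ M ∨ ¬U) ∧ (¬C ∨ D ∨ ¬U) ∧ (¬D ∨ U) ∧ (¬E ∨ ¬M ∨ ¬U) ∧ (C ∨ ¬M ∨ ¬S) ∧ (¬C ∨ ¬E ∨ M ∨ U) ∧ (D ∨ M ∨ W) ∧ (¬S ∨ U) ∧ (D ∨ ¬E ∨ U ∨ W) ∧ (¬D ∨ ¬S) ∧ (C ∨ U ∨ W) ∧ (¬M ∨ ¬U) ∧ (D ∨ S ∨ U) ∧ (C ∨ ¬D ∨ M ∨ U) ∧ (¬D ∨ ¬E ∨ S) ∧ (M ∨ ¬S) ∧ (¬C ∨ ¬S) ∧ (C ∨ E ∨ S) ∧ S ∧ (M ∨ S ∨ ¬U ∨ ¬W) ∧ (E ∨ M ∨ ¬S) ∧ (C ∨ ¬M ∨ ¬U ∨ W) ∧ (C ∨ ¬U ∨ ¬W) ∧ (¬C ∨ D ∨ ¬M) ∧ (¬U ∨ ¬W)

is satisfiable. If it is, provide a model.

Case S = True:
  (¬U) forces U = False.
  Clause (¬S ∨ U) is falsified — contradiction.
Case S = False:
  Clause (S) is falsified — contradiction.
Both cases fail, so the formula is unsatisfiable.

Unsatisfiable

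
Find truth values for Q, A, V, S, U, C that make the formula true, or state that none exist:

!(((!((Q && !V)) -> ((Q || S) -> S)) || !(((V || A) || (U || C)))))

Q=T, A=F, V=T, S=F, U=F, C=T

  !(((!((Q && !V)) -> ((Q || S) -> S)) || !(((V || A) || (U || C))))) = True
    (!((Q && !V)) -> ((Q || S) -> S)) || !(((V || A) || (U || C))) = False
      !((Q && !V)) -> ((Q || S) -> S) = False
        !((Q && !V)) = True
          Q && !V = False
            !V = False
        (Q || S) -> S = False
          Q || S = True
      !(((V || A) || (U || C))) = False
        (V || A) || (U || C) = True
          V || A = True
          U || C = True
The formula evaluates to True.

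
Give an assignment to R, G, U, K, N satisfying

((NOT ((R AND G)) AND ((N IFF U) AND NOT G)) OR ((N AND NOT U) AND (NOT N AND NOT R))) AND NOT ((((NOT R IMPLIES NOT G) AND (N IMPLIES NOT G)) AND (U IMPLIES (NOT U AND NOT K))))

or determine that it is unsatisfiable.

R: False, G: False, U: True, K: True, N: True

  (NOT ((R AND G)) AND ((N IFF U) AND NOT G)) OR ((N AND NOT U) AND (NOT N AND NOT R)) = True
    NOT ((R AND G)) AND ((N IFF U) AND NOT G) = True
      NOT ((R AND G)) = True
        R AND G = False
      (N IFF U) AND NOT G = True
        N IFF U = True
        NOT G = True
    (N AND NOT U) AND (NOT N AND NOT R) = False
      N AND NOT U = False
        NOT U = False
      NOT N AND NOT R = False
        NOT N = False
        NOT R = True
  NOT ((((NOT R IMPLIES NOT G) AND (N IMPLIES NOT G)) AND (U IMPLIES (NOT U AND NOT K)))) = True
    ((NOT R IMPLIES NOT G) AND (N IMPLIES NOT G)) AND (U IMPLIES (NOT U AND NOT K)) = False
      (NOT R IMPLIES NOT G) AND (N IMPLIES NOT G) = True
        NOT R IMPLIES NOT G = True
          NOT R = True
          NOT G = True
        N IMPLIES NOT G = True
          NOT G = True
      U IMPLIES (NOT U AND NOT K) = False
        NOT U AND NOT K = False
          NOT U = False
          NOT K = False
Both conjuncts True, so the formula holds.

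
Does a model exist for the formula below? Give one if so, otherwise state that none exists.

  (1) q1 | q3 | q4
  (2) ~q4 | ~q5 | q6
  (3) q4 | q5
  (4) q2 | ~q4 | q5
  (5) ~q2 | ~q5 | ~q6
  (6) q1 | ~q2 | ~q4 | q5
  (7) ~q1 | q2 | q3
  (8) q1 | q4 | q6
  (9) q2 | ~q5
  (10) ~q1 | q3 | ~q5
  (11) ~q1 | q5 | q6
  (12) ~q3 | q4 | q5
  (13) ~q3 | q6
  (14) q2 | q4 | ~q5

Set q1 = True.
Try q2 = False:
  (~q1 | q2 | q3) forces q3 = True.
  (q2 | ~q5) forces q5 = False.
  (q4 | q5) forces q4 = True.
  clause (q2 | ~q4 | q5) is falsified — backtrack.
So q2 = True.
Set q3 = True.
  then (~q3 | q6) forces q6 = True.
  then (~q2 | ~q5 | ~q6) forces q5 = False.
  then (~q3 | q4 | q5) forces q4 = True.
All clauses satisfied.

q1: True; q2: True; q3: True; q4: True; q5: False; q6: True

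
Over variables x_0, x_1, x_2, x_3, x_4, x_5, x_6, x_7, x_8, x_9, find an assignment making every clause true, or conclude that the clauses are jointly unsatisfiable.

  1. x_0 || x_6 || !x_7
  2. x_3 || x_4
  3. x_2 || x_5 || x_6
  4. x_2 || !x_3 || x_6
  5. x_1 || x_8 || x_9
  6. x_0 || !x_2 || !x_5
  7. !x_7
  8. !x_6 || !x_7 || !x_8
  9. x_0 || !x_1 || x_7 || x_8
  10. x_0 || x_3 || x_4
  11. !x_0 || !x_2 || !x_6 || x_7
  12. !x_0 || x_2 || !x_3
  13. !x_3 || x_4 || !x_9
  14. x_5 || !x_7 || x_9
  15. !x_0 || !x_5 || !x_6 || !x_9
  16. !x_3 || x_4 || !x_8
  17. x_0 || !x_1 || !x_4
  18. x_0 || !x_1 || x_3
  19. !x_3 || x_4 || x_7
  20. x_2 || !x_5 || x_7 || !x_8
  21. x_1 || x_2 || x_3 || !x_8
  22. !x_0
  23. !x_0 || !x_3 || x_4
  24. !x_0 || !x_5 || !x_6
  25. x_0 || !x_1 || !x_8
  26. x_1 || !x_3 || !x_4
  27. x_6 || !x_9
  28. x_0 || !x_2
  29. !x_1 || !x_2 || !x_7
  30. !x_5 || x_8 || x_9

Unit clause (!x_7) forces x_7 = False.
Unit clause (!x_0) forces x_0 = False.
In (x_0 || !x_2) only !x_2 is left, so x_2 = False.
Set x_1 = False.
Try x_3 = True:
  (x_2 || !x_3 || x_6) forces x_6 = True.
  (!x_3 || x_4 || x_7) forces x_4 = True.
  clause (x_1 || !x_3 || !x_4) is falsified — backtrack.
So x_3 = False.
  then (x_3 || x_4) forces x_4 = True.
  then (x_1 || x_2 || x_3 || !x_8) forces x_8 = False.
  then (x_1 || x_8 || x_9) forces x_9 = True.
  then (x_6 || !x_9) forces x_6 = True.
Set x_5 = True.
All clauses satisfied.

x_0 = False; x_1 = False; x_2 = False; x_3 = False; x_4 = True; x_5 = True; x_6 = True; x_7 = False; x_8 = False; x_9 = True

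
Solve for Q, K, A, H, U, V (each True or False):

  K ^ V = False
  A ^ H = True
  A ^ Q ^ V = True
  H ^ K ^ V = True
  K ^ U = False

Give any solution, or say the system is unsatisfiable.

Q=F; K=T; A=F; H=T; U=T; V=T

K ^ V = T ^ T = False ✓
A ^ H = F ^ T = True ✓
A ^ Q ^ V = F ^ F ^ T = True ✓
H ^ K ^ V = T ^ T ^ T = True ✓
K ^ U = T ^ T = False ✓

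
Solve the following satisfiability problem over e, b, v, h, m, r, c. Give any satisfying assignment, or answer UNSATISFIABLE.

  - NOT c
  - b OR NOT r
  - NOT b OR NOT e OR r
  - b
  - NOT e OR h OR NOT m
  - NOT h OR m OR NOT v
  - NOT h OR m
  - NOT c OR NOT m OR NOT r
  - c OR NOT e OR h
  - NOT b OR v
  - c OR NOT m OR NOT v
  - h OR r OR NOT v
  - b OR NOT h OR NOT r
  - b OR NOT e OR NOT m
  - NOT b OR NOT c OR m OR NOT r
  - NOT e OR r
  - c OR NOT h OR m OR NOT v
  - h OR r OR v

e = False, b = True, v = True, h = False, m = False, r = True, c = False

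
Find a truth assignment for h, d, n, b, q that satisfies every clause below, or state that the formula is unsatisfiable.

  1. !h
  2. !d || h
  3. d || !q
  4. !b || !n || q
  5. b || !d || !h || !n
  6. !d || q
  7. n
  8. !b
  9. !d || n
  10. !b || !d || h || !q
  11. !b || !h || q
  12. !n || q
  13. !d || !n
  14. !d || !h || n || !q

No satisfying assignment exists.

Case h = True:
  Clause (!h) is falsified — contradiction.
Case h = False:
  (!d || h) forces d = False.
  (d || !q) forces q = False.
  (n) forces n = True.
  Clause (!n || q) is falsified — contradiction.
Both cases fail, so the formula is unsatisfiable.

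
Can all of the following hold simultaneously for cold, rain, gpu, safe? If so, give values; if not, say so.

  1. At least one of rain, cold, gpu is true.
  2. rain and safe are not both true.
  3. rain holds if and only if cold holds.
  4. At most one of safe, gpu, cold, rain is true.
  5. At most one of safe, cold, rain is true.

cold: False; rain: False; gpu: True; safe: False

  (1) {rain, cold, gpu}: 1 true — at least one ✓
  (2) rain=F, safe=F — not both ✓
  (3) rain=F, cold=F — same ✓
  (4) {safe, gpu, cold, rain}: 1 true — at most one ✓
  (5) {safe, cold, rain}: 0 true — at most one ✓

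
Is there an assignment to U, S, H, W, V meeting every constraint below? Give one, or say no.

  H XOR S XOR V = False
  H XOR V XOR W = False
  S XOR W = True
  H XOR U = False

Unsatisfiable — no assignment works.

Adding constraints 1, 2, 3 mod 2: every variable appears an even number of times on the left, so the left side is 0.
But the right sides sum to 1 (mod 2). 0 ≠ 1 — the system is inconsistent.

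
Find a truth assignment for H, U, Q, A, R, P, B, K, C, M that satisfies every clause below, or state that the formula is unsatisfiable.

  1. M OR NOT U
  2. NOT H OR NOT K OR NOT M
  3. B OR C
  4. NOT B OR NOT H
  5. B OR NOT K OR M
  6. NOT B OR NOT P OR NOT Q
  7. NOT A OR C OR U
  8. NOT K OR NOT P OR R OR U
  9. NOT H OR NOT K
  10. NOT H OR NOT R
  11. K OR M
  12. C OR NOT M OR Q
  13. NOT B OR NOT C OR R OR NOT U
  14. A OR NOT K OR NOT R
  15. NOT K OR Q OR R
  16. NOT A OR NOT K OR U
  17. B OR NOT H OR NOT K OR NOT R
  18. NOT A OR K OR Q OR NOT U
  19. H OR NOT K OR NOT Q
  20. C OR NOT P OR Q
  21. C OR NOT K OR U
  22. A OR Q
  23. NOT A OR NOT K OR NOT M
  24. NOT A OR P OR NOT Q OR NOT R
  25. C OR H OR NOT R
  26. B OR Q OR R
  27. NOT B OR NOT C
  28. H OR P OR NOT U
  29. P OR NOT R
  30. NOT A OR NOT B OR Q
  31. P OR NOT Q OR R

Set H = True.
  then (NOT B OR NOT H) forces B = False.
  then (NOT H OR NOT K) forces K = False.
  then (NOT H OR NOT R) forces R = False.
  then (K OR M) forces M = True.
  then (B OR Q OR R) forces Q = True.
  then (P OR NOT Q OR R) forces P = True.
  then (B OR C) forces C = True.
Set U = False.
Set A = False.
All clauses satisfied.

H=T, U=F, Q=T, A=F, R=F, P=T, B=F, K=F, C=T, M=T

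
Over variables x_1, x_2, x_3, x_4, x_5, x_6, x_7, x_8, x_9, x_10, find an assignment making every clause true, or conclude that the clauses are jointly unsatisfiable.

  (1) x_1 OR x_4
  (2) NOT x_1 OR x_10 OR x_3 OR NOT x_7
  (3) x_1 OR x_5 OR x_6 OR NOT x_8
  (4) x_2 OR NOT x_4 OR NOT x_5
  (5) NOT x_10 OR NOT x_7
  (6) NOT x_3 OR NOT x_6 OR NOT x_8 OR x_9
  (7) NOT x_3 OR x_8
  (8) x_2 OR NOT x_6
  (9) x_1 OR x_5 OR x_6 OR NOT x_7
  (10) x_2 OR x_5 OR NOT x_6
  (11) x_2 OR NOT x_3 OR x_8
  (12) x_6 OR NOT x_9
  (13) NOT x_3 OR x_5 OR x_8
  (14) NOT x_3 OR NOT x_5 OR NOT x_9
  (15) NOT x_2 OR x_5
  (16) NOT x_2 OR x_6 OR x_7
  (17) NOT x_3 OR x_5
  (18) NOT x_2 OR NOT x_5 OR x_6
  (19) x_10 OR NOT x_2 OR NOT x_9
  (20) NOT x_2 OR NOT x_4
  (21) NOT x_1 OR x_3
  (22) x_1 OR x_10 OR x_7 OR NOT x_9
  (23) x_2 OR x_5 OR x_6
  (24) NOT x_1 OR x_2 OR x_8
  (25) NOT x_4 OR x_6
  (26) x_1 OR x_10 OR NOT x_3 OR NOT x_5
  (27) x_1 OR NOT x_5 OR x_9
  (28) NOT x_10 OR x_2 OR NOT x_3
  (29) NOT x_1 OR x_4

Case x_4 = True:
  (NOT x_2 OR NOT x_4) forces x_2 = False.
  (x_2 OR NOT x_4 OR NOT x_5) forces x_5 = False.
  (x_2 OR NOT x_6) forces x_6 = False.
  Clause (x_2 OR x_5 OR x_6) is falsified — contradiction.
Case x_4 = False:
  (x_1 OR x_4) forces x_1 = True.
  Clause (NOT x_1 OR x_4) is falsified — contradiction.
Both cases fail, so the formula is unsatisfiable.

Unsatisfiable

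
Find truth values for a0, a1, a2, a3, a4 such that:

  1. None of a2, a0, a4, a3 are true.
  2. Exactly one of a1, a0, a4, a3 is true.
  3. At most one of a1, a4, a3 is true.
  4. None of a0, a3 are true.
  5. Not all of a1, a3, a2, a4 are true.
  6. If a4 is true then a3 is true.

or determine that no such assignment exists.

a0=F; a1=T; a2=F; a3=F; a4=F

  (1) {a2, a0, a4, a3}: 0 true — none ✓
  (2) {a1, a0, a4, a3}: 1 true — exactly one ✓
  (3) {a1, a4, a3}: 1 true — at most one ✓
  (4) {a0, a3}: 0 true — none ✓
  (5) {a1, a3, a2, a4}: 1/4 true — not all ✓
  (6) a4=F ⇒ a3: vacuous ✓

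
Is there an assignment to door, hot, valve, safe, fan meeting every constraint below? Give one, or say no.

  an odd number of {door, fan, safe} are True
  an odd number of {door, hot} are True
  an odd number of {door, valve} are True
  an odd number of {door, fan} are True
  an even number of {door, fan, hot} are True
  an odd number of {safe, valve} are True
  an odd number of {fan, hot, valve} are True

door = False; hot = True; valve = True; safe = False; fan = True

{door, fan, safe}: 1 true → odd ✓
{door, hot}: 1 true → odd ✓
{door, valve}: 1 true → odd ✓
{door, fan}: 1 true → odd ✓
{door, fan, hot}: 2 true → even ✓
{safe, valve}: 1 true → odd ✓
{fan, hot, valve}: 3 true → odd ✓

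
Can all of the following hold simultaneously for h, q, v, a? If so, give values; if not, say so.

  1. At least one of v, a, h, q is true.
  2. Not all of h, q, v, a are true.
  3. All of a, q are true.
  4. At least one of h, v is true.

h = True, q = True, v = False, a = True

  (1) {v, a, h, q}: 3 true — at least one ✓
  (2) {h, q, v, a}: 3/4 true — not all ✓
  (3) {a, q}: all 2 true ✓
  (4) {h, v}: 1 true — at least one ✓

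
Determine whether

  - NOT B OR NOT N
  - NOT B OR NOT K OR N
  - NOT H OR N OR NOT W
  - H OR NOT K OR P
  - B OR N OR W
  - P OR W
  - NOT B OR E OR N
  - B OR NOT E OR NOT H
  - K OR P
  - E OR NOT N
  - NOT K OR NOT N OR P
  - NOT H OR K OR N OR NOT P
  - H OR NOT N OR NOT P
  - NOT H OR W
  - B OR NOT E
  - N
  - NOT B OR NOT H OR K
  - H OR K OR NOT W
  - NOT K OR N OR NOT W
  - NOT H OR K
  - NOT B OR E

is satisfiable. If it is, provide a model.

Case N = True:
  (NOT B OR NOT N) forces B = False.
  (E OR NOT N) forces E = True.
  Clause (B OR NOT E) is falsified — contradiction.
Case N = False:
  Clause (N) is falsified — contradiction.
Both cases fail, so the formula is unsatisfiable.

UNSATISFIABLE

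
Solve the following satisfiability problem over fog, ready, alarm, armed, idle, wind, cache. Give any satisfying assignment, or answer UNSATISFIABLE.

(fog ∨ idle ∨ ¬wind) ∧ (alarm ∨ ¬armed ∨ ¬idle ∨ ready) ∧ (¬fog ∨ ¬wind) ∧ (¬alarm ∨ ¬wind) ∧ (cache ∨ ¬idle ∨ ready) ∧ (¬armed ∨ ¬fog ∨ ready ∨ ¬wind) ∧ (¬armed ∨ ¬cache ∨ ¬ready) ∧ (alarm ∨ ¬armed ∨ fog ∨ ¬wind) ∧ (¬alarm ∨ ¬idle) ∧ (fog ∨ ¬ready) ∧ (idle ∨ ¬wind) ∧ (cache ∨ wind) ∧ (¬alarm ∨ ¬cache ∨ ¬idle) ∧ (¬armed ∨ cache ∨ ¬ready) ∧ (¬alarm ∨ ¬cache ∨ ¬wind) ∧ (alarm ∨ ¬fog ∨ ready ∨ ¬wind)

fog = True; ready = False; alarm = False; armed = True; idle = False; wind = False; cache = True

Set fog = True.
  then (¬fog ∨ ¬wind) forces wind = False.
  then (cache ∨ wind) forces cache = True.
Set ready = False.
Set alarm = False.
Set armed = True.
  then (alarm ∨ ¬armed ∨ ¬idle ∨ ready) forces idle = False.
All clauses satisfied.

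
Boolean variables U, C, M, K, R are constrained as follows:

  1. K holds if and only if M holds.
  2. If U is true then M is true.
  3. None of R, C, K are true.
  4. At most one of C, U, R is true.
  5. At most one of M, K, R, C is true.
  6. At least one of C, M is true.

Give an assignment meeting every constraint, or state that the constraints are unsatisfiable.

Case C = True:
  Constraint (3) is violated (C=T) — contradiction.
Case C = False:
  (3) forces R = False.
  (3) forces K = False.
  (1) with K=F forces M = False.
  Constraint (6) is violated (C=F, M=F) — contradiction.
Both cases fail — unsatisfiable.

The formula is unsatisfiable.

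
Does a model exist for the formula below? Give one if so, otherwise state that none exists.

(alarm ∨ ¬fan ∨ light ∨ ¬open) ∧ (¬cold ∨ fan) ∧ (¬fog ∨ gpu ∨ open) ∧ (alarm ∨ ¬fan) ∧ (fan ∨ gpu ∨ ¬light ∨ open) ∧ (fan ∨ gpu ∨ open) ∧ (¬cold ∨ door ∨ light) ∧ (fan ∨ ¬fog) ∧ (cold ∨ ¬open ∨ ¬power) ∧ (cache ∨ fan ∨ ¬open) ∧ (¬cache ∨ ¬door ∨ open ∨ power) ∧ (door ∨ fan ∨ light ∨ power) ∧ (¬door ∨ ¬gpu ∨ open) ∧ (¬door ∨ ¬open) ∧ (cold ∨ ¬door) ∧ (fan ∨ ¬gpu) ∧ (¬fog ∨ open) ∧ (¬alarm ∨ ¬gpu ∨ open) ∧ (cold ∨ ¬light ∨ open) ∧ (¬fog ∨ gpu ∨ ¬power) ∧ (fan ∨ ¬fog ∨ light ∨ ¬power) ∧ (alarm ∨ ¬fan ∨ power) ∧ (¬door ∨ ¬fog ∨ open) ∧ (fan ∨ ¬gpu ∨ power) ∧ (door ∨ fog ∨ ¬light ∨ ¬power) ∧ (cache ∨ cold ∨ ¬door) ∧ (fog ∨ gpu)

Set cache = False.
Set power = False.
Set light = True.
Set open = True.
  then (cache ∨ fan ∨ ¬open) forces fan = True.
  then (¬door ∨ ¬open) forces door = False.
  then (alarm ∨ ¬fan ∨ power) forces alarm = True.
Set fog = True.
Set cold = False.
Set gpu = False.
All clauses satisfied.

cache: False, power: False, light: True, open: True, alarm: True, fog: True, door: False, cold: False, gpu: False, fan: True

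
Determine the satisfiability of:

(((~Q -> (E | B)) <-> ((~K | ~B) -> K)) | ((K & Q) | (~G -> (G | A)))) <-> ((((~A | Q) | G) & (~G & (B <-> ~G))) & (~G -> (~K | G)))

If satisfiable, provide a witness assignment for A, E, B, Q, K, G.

A: False, E: False, B: False, Q: False, K: True, G: False

  (((~Q -> (E | B)) <-> ((~K | ~B) -> K)) | ((K & Q) | (~G -> (G | A)))) <-> ((((~A | Q) | G) & (~G & (B <-> ~G))) & (~G -> (~K | G))) = True
    ((~Q -> (E | B)) <-> ((~K | ~B) -> K)) | ((K & Q) | (~G -> (G | A))) = False
      (~Q -> (E | B)) <-> ((~K | ~B) -> K) = False
        ~Q -> (E | B) = False
          ~Q = True
          E | B = False
        (~K | ~B) -> K = True
          ~K | ~B = True
            ~K = False
            ~B = True
      (K & Q) | (~G -> (G | A)) = False
        K & Q = False
        ~G -> (G | A) = False
          ~G = True
          G | A = False
    (((~A | Q) | G) & (~G & (B <-> ~G))) & (~G -> (~K | G)) = False
      ((~A | Q) | G) & (~G & (B <-> ~G)) = False
        (~A | Q) | G = True
          ~A | Q = True
            ~A = True
        ~G & (B <-> ~G) = False
          ~G = True
          B <-> ~G = False
            ~G = True
      ~G -> (~K | G) = False
        ~G = True
        ~K | G = False
          ~K = False
The formula evaluates to True.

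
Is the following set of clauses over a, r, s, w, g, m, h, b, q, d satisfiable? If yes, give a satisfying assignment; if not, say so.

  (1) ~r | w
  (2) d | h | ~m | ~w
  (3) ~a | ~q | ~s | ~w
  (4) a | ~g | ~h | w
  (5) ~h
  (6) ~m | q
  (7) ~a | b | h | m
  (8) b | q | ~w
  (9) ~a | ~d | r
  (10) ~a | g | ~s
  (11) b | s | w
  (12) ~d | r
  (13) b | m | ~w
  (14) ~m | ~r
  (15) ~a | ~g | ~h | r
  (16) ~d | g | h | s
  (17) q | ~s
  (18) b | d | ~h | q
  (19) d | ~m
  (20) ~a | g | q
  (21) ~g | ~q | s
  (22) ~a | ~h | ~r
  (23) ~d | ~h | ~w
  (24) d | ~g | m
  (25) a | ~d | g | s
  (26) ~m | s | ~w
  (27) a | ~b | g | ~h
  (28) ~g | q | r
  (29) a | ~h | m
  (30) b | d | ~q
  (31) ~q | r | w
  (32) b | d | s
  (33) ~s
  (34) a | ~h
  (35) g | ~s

Unit clause (~h) forces h = False.
Unit clause (~s) forces s = False.
Set a = True.
Set r = True.
  then (~r | w) forces w = True.
  then (~m | ~r) forces m = False.
  then (~a | b | h | m) forces b = True.
Set g = False.
  then (~d | g | h | s) forces d = False.
  then (~a | g | q) forces q = True.
All clauses satisfied.

a=T; r=T; s=F; w=T; g=F; m=F; h=F; b=T; q=T; d=F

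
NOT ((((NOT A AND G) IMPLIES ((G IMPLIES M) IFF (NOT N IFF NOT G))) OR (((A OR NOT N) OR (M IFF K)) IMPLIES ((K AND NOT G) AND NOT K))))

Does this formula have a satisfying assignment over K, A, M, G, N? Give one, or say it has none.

K = False, A = False, M = False, G = True, N = True

  NOT ((((NOT A AND G) IMPLIES ((G IMPLIES M) IFF (NOT N IFF NOT G))) OR (((A OR NOT N) OR (M IFF K)) IMPLIES ((K AND NOT G) AND NOT K)))) = True
    ((NOT A AND G) IMPLIES ((G IMPLIES M) IFF (NOT N IFF NOT G))) OR (((A OR NOT N) OR (M IFF K)) IMPLIES ((K AND NOT G) AND NOT K)) = False
      (NOT A AND G) IMPLIES ((G IMPLIES M) IFF (NOT N IFF NOT G)) = False
        NOT A AND G = True
          NOT A = True
        (G IMPLIES M) IFF (NOT N IFF NOT G) = False
          G IMPLIES M = False
          NOT N IFF NOT G = True
            NOT N = False
            NOT G = False
      ((A OR NOT N) OR (M IFF K)) IMPLIES ((K AND NOT G) AND NOT K) = False
        (A OR NOT N) OR (M IFF K) = True
          A OR NOT N = False
            NOT N = False
          M IFF K = True
        (K AND NOT G) AND NOT K = False
          K AND NOT G = False
            NOT G = False
          NOT K = True
The formula evaluates to True.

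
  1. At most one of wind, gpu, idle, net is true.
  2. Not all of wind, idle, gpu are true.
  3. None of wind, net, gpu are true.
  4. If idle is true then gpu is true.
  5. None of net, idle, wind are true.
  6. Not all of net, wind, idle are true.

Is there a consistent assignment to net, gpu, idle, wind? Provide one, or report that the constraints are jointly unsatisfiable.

net: False, gpu: False, idle: False, wind: False

  (1) {wind, gpu, idle, net}: 0 true — at most one ✓
  (2) {wind, idle, gpu}: 0/3 true — not all ✓
  (3) {wind, net, gpu}: 0 true — none ✓
  (4) idle=F ⇒ gpu: vacuous ✓
  (5) {net, idle, wind}: 0 true — none ✓
  (6) {net, wind, idle}: 0/3 true — not all ✓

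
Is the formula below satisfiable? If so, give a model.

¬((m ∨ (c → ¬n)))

c = True, m = False, n = True

  ¬((m ∨ (c → ¬n))) = True
    m ∨ (c → ¬n) = False
      c → ¬n = False
        ¬n = False
The formula evaluates to True.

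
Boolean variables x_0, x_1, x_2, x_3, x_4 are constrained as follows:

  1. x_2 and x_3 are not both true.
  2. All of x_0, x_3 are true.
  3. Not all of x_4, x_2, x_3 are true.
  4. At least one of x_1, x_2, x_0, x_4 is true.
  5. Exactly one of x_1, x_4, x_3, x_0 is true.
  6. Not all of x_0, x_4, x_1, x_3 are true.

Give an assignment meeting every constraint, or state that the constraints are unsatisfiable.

No satisfying assignment exists.

Case x_0 = True:
  (2) forces x_3 = True.
  Constraint (5) is violated (x_3=T, x_0=T) — contradiction.
Case x_0 = False:
  Constraint (2) is violated (x_0=F) — contradiction.
Both cases fail — unsatisfiable.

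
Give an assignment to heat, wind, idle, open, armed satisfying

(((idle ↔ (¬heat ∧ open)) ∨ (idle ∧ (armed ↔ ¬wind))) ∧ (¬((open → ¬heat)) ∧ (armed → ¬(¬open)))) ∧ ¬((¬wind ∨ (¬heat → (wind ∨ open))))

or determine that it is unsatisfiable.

The conjunct ¬((¬wind ∨ (¬heat → (wind ∨ open)))) is unsatisfiable on its own:
  heat=F, wind=F, open=F: evaluates to False.
  heat=F, wind=F, open=T: evaluates to False.
  heat=F, wind=T, open=F: evaluates to False.
  heat=F, wind=T, open=T: evaluates to False.
  heat=T, wind=F, open=F: evaluates to False.
  heat=T, wind=F, open=T: evaluates to False.
  heat=T, wind=T, open=F: evaluates to False.
  heat=T, wind=T, open=T: evaluates to False.
So the whole conjunction is unsatisfiable.

Unsatisfiable — no assignment works.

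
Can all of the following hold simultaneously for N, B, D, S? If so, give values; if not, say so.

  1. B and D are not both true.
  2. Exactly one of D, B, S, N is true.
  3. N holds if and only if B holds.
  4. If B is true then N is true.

N: False, B: False, D: True, S: False

  (1) B=F, D=T — not both ✓
  (2) {D, B, S, N}: 1 true — exactly one ✓
  (3) N=F, B=F — same ✓
  (4) B=F ⇒ N: vacuous ✓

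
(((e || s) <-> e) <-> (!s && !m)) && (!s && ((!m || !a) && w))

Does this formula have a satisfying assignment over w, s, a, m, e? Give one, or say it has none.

w = True, s = False, a = True, m = False, e = False

  ((e || s) <-> e) <-> (!s && !m) = True
    (e || s) <-> e = True
      e || s = False
    !s && !m = True
      !s = True
      !m = True
  !s && ((!m || !a) && w) = True
    !s = True
    (!m || !a) && w = True
      !m || !a = True
        !m = True
        !a = False
Both conjuncts True, so the formula holds.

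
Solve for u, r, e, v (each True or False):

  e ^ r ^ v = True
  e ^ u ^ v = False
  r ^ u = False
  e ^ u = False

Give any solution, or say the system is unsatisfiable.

Adding constraints 1, 2, 3 mod 2: every variable appears an even number of times on the left, so the left side is 0.
But the right sides sum to 1 (mod 2). 0 ≠ 1 — the system is inconsistent.

No satisfying assignment exists.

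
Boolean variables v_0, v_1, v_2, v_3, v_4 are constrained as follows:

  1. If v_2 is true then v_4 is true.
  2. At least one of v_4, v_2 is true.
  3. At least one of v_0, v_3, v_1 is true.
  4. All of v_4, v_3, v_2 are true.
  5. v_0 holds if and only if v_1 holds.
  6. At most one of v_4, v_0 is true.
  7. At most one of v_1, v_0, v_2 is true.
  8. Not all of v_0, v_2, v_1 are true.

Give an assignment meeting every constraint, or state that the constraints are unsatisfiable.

v_0=F; v_1=F; v_2=T; v_3=T; v_4=T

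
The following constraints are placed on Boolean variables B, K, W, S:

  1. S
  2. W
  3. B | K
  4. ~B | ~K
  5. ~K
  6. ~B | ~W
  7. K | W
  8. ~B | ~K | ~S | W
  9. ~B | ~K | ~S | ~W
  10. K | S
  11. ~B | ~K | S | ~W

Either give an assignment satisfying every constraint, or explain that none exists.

Unsatisfiable

Case K = True:
  Clause (~K) is falsified — contradiction.
Case K = False:
  (S) forces S = True.
  (W) forces W = True.
  (B | K) forces B = True.
  Clause (~B | ~W) is falsified — contradiction.
Both cases fail, so the formula is unsatisfiable.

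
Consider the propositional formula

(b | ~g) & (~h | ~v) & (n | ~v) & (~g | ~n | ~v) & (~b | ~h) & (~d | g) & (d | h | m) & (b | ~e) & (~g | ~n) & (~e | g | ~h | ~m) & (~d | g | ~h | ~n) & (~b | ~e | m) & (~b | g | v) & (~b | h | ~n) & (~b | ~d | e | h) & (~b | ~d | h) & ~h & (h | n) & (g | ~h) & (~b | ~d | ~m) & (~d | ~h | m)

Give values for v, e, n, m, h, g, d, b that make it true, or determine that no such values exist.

Unit clause (~h) forces h = False.
In (h | n) only n is left, so n = True.
In (~g | ~n) only ~g is left, so g = False.
In (~b | h | ~n) only ~b is left, so b = False.
In (~d | g) only ~d is left, so d = False.
In (d | h | m) only m is left, so m = True.
In (b | ~e) only ~e is left, so e = False.
Set v = True.
All clauses satisfied.

v = True; e = False; n = True; m = True; h = False; g = False; d = False; b = False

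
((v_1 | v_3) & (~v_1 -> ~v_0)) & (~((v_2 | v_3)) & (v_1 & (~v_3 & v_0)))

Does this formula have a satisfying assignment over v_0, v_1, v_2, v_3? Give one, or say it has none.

v_0 = True, v_1 = True, v_2 = False, v_3 = False

  (v_1 | v_3) & (~v_1 -> ~v_0) = True
    v_1 | v_3 = True
    ~v_1 -> ~v_0 = True
      ~v_1 = False
      ~v_0 = False
  ~((v_2 | v_3)) & (v_1 & (~v_3 & v_0)) = True
    ~((v_2 | v_3)) = True
      v_2 | v_3 = False
    v_1 & (~v_3 & v_0) = True
      ~v_3 & v_0 = True
        ~v_3 = True
Both conjuncts True, so the formula holds.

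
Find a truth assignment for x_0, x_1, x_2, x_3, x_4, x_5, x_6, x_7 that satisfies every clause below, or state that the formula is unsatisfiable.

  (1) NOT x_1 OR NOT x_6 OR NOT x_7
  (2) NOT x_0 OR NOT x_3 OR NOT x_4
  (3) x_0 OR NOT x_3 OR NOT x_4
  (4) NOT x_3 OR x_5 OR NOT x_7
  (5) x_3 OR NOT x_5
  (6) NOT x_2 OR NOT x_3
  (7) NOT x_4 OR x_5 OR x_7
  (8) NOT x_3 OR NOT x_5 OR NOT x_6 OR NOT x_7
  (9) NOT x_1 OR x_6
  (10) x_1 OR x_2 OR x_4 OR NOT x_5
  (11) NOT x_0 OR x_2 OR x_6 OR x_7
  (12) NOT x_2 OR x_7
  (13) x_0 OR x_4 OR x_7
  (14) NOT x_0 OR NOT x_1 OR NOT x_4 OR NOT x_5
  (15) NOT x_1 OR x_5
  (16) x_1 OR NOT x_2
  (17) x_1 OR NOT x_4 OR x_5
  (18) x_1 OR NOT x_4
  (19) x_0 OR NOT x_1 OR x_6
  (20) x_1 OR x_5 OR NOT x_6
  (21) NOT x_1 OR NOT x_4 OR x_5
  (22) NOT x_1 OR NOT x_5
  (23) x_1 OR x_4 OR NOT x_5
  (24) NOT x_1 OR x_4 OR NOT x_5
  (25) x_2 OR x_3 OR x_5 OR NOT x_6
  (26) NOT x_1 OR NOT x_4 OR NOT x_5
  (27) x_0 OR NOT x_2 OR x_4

Set x_0 = False.
Set x_1 = False.
  then (x_1 OR NOT x_2) forces x_2 = False.
  then (x_1 OR NOT x_4) forces x_4 = False.
  then (x_1 OR x_4 OR NOT x_5) forces x_5 = False.
  then (x_0 OR x_4 OR x_7) forces x_7 = True.
  then (x_1 OR x_5 OR NOT x_6) forces x_6 = False.
  then (NOT x_3 OR x_5 OR NOT x_7) forces x_3 = False.
All clauses satisfied.

x_0 = False; x_1 = False; x_2 = False; x_3 = False; x_4 = False; x_5 = False; x_6 = False; x_7 = True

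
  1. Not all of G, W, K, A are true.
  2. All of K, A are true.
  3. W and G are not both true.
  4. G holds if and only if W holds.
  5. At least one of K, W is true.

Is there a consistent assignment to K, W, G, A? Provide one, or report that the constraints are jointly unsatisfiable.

K=T, W=F, G=F, A=T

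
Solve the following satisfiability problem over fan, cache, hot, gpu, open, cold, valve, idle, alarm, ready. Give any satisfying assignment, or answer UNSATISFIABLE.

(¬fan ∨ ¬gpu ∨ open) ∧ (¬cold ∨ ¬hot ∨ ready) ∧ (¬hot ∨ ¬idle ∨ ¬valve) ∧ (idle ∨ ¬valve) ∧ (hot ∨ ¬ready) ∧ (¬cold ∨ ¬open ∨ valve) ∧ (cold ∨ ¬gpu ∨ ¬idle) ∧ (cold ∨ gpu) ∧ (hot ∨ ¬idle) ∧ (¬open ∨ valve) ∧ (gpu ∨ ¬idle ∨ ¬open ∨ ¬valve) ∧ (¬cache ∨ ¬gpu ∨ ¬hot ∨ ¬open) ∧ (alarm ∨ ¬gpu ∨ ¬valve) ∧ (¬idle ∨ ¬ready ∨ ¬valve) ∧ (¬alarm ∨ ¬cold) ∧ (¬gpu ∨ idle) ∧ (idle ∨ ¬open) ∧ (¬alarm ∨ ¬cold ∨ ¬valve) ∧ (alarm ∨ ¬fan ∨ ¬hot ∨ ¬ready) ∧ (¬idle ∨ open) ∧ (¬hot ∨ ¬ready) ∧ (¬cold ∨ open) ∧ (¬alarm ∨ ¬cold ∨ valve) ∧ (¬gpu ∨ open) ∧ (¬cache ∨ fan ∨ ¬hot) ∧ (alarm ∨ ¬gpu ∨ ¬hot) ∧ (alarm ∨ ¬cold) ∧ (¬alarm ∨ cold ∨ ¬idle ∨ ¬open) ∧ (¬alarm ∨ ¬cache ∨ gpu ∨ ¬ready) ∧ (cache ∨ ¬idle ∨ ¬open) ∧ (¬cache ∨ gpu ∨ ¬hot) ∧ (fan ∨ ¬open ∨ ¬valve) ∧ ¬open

Unsatisfiable

Case cold = True:
  (¬alarm ∨ ¬cold) forces alarm = False.
  Clause (alarm ∨ ¬cold) is falsified — contradiction.
Case cold = False:
  (cold ∨ gpu) forces gpu = True.
  (cold ∨ ¬gpu ∨ ¬idle) forces idle = False.
  Clause (¬gpu ∨ idle) is falsified — contradiction.
Both cases fail, so the formula is unsatisfiable.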